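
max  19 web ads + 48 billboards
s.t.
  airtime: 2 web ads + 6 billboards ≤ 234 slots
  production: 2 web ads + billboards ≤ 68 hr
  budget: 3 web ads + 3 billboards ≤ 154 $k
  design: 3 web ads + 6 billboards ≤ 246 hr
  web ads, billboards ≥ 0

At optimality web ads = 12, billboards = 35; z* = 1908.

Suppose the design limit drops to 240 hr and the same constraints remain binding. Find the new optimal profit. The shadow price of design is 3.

1890

Δb = -6, so new z* = 1908 + (3)·(-6) = 1908 − 18 = 1890.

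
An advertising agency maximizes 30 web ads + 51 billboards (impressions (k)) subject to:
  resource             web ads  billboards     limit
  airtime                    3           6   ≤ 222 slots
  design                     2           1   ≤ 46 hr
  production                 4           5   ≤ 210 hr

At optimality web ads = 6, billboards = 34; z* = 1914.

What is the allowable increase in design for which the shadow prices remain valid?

Binding constraints: airtime, design. The basis is B = [[3,6],[2,1]] with det -9.
Per unit increase in design, x* moves by d = (0.6667, -0.3333).
The basis stays optimal until production becomes binding; allowable increase = 16 hr.

16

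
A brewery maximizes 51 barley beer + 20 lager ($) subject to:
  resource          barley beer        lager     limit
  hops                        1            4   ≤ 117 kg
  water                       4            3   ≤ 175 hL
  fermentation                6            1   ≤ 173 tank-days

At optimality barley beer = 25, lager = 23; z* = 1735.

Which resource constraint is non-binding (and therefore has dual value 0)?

water

hops: 117/117 (binding)
water: 169/175 (slack 6)
fermentation: 173/173 (binding)
By complementary slackness, a constraint with positive slack has shadow price 0 → water.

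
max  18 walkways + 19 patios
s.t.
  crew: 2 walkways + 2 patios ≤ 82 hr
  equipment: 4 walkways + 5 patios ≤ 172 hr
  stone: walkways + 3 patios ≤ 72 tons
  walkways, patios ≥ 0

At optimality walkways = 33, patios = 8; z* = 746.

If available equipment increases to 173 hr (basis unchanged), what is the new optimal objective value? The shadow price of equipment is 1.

Δb = 1, so new z* = 746 + (1)·(1) = 746 + 1 = 747.

747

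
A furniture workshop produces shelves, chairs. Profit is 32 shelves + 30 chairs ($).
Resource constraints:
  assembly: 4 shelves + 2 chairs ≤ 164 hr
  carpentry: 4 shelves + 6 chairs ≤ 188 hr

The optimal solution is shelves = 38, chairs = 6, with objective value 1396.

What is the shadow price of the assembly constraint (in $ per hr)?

At the optimum: assembly uses 164 of 164 (binding); carpentry uses 188 of 188 (binding).
From A_Bᵀ y = c: 4·y_assembly + 4·y_carpentry = 32; 2·y_assembly + 6·y_carpentry = 30.
Solving: y_assembly = 4.5, y_carpentry = 3.5.
Shadow price of assembly = 4.5.

4.5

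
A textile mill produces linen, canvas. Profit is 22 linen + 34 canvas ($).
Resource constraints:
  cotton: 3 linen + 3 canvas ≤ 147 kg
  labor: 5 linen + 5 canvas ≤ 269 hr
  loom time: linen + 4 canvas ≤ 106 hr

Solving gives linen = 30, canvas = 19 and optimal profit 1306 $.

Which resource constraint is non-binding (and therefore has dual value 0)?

cotton: 147/147 (binding)
labor: 245/269 (slack 24)
loom time: 106/106 (binding)
By complementary slackness, a constraint with positive slack has shadow price 0 → labor.

labor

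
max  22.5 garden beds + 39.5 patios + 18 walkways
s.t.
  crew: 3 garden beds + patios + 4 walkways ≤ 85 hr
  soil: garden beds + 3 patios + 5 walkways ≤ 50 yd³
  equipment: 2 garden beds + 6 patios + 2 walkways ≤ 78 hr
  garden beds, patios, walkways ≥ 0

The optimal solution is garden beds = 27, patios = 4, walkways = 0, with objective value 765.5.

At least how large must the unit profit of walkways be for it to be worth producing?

26

Check each constraint at x*: crew 85/85 (tight); soil 39/50 (slack 11); equipment 78/78 (tight).
By complementary slackness, y = 0 for the non-binding constraint.
From A_Bᵀ y = c: 3·y_crew + 2·y_equipment = 22.5; 1·y_crew + 6·y_equipment = 39.5.
This yields shadow prices y_crew = 3.5, y_equipment = 6.
walkways enters the basis when its profit ≥ yᵀa₃ = 3.5·4 + 6·2 = 26.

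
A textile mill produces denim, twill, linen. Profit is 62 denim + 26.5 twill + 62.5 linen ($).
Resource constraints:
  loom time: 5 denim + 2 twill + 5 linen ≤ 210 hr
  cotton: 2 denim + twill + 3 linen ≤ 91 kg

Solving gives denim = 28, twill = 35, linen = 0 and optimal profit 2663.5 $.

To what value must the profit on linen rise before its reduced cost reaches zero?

Check each constraint at x*: loom time 210/210 (tight); cotton 91/91 (tight).
From A_Bᵀ y = c: 5·y_loom time + 2·y_cotton = 62; 2·y_loom time + 1·y_cotton = 26.5.
Solving: y_loom time = 9, y_cotton = 8.5.
linen enters the basis when its profit ≥ yᵀa₃ = 9·5 + 8.5·3 = 70.5.

70.5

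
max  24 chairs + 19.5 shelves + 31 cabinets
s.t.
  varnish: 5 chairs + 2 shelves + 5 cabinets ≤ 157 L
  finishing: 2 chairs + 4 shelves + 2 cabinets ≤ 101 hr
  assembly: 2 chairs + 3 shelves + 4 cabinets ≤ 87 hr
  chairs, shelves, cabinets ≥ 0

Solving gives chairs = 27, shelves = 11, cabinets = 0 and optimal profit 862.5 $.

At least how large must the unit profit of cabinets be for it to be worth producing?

33

Binding: varnish and assembly. Non-binding: finishing (3 unused).
Since finishing is not tight, its dual is 0.
The binding rows give the dual system: 5·y_varnish + 2·y_assembly = 24 and 2·y_varnish + 3·y_assembly = 19.5.
This yields shadow prices y_varnish = 3, y_assembly = 4.5.
cabinets enters the basis when its profit ≥ yᵀa₃ = 3·5 + 4.5·4 = 33.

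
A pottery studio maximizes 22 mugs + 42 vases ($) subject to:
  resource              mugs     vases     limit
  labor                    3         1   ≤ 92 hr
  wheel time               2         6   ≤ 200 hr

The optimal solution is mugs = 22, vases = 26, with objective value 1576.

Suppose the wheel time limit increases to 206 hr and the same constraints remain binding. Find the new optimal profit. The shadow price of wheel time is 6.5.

Δb = 6, so new z* = 1576 + (6.5)·(6) = 1576 + 39 = 1615.

1615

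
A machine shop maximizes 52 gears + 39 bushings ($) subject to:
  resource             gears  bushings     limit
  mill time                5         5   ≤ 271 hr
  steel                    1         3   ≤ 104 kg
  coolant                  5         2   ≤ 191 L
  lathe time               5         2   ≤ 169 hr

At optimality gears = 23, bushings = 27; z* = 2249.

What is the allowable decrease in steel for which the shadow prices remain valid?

Binding constraints: steel, lathe time. The basis is B = [[1,3],[5,2]] with det -13.
Per unit decrease in steel, x* moves by d = (0.1538, -0.3846).
The basis stays optimal until bushings reaches 0; allowable decrease = 70.2 kg.

70.2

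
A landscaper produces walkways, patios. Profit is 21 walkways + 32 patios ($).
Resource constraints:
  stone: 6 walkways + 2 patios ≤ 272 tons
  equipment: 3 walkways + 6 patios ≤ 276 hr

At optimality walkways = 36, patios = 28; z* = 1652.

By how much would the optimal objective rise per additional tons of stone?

Check each constraint at x*: stone 272/272 (tight); equipment 276/276 (tight).
Dual feasibility on the basic columns requires 6·y_stone + 3·y_equipment = 21, 2·y_stone + 6·y_equipment = 32.
This yields shadow prices y_stone = 1, y_equipment = 5.
Shadow price of stone = 1.

1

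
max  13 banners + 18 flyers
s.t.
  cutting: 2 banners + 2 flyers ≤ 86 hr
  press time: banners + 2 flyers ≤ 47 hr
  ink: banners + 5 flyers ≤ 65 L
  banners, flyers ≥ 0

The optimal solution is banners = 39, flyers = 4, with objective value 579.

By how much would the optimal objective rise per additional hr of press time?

5

At the optimum: cutting uses 86 of 86 (binding); press time uses 47 of 47 (binding); ink uses 59 of 65 (slack = 6).
Since ink is not tight, its dual is 0.
Dual feasibility on the basic columns requires 2·y_cutting + 1·y_press time = 13, 2·y_cutting + 2·y_press time = 18.
This yields shadow prices y_cutting = 4, y_press time = 5.
Shadow price of press time = 5.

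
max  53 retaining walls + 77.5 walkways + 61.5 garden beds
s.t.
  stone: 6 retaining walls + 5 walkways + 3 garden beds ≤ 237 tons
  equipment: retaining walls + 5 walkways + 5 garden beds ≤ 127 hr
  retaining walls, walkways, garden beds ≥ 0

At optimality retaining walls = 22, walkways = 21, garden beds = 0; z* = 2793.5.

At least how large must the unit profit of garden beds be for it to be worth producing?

Both stone and equipment are binding at x*.
The binding rows give the dual system: 6·y_stone + 1·y_equipment = 53 and 5·y_stone + 5·y_equipment = 77.5.
→ y_stone = 7.5 and y_equipment = 8.
garden beds enters the basis when its profit ≥ yᵀa₃ = 7.5·3 + 8·5 = 62.5.

62.5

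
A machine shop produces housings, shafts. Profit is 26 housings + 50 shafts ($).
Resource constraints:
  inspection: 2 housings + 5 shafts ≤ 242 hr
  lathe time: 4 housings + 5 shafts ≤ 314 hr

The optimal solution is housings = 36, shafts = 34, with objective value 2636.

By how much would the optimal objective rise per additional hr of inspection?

7

Both inspection and lathe time are binding at x*.
From A_Bᵀ y = c: 2·y_inspection + 4·y_lathe time = 26; 5·y_inspection + 5·y_lathe time = 50.
Solving: y_inspection = 7, y_lathe time = 3.
Shadow price of inspection = 7.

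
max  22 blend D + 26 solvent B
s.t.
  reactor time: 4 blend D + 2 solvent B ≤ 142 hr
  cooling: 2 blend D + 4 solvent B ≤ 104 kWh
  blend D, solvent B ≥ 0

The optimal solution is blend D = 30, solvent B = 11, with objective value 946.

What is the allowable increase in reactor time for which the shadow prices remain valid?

Binding constraints: reactor time, cooling. The basis is B = [[4,2],[2,4]] with det 12.
Per unit increase in reactor time, x* moves by d = (0.3333, -0.1667).
The basis stays optimal until solvent B reaches 0; allowable increase = 66 hr.

66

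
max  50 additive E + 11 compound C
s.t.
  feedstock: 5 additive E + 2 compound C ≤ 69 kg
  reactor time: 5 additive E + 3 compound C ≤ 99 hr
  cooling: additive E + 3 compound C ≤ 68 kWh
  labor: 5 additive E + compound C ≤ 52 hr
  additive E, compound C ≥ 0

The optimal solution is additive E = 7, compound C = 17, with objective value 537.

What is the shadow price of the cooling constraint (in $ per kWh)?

0

At the optimum: feedstock uses 69 of 69 (binding); reactor time uses 86 of 99 (slack = 13); cooling uses 58 of 68 (slack = 10); labor uses 52 of 52 (binding).
Slack constraints have shadow price 0 (complementary slackness).
The binding rows give the dual system: 5·y_feedstock + 5·y_labor = 50 and 2·y_feedstock + 1·y_labor = 11.
Solving: y_feedstock = 1, y_labor = 9.
Shadow price of cooling = 0.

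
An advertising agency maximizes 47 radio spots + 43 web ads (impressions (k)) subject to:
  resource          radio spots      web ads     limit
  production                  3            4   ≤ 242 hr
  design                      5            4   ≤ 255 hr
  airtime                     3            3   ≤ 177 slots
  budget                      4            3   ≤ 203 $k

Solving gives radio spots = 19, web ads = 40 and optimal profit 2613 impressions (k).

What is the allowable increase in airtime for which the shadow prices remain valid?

Binding constraints: design, airtime. The basis is B = [[5,4],[3,3]] with det 3.
Per unit increase in airtime, x* moves by d = (-1.3333, 1.6667).
The basis stays optimal until production becomes binding; allowable increase = 9.375 slots.

9.375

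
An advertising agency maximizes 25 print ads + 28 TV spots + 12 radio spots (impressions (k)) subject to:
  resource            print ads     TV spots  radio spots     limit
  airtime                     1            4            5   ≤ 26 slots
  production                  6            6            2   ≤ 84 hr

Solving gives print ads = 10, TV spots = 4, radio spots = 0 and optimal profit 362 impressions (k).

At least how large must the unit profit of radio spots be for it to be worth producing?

13

At the optimum: airtime uses 26 of 26 (binding); production uses 84 of 84 (binding).
The binding rows give the dual system: 1·y_airtime + 6·y_production = 25 and 4·y_airtime + 6·y_production = 28.
→ y_airtime = 1 and y_production = 4.
radio spots enters the basis when its profit ≥ yᵀa₃ = 1·5 + 4·2 = 13.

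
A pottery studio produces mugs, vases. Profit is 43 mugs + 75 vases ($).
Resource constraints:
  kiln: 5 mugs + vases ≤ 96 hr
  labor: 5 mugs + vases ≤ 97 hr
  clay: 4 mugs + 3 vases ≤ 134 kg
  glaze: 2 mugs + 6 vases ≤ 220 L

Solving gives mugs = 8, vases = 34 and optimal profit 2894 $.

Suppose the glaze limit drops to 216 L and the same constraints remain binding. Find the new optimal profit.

At the optimum: kiln uses 74 of 96 (slack = 22); labor uses 74 of 97 (slack = 23); clay uses 134 of 134 (binding); glaze uses 220 of 220 (binding).
By complementary slackness, y = 0 for the non-binding constraints.
From A_Bᵀ y = c: 4·y_clay + 2·y_glaze = 43; 3·y_clay + 6·y_glaze = 75.
→ y_clay = 6 and y_glaze = 9.5.
Δz = y_glaze·Δb = 9.5 × (-4) = -38, so new z* = 2894 − 38 = 2856.

2856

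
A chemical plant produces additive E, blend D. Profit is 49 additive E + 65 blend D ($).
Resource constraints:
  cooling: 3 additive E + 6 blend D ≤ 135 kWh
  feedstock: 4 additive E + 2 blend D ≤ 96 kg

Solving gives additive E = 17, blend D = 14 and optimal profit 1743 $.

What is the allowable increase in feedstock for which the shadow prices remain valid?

Binding constraints: cooling, feedstock. The basis is B = [[3,6],[4,2]] with det -18.
Per unit increase in feedstock, x* moves by d = (0.3333, -0.1667).
The basis stays optimal until blend D reaches 0; allowable increase = 84 kg.

84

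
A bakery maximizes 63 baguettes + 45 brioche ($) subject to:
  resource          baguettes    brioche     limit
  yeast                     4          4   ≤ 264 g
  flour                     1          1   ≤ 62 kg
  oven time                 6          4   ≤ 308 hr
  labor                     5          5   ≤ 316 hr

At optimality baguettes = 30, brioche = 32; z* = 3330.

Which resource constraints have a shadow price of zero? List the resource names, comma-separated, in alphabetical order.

yeast: 248/264 (slack 16)
flour: 62/62 (binding)
oven time: 308/308 (binding)
labor: 310/316 (slack 6)
By complementary slackness, a constraint with positive slack has shadow price 0 → labor, yeast.

labor, yeast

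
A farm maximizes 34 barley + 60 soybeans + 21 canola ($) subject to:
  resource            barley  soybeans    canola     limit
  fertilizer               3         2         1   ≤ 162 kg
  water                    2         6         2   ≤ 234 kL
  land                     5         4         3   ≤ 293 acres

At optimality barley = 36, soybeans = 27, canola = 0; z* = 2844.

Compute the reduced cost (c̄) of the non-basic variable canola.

-1

Check each constraint at x*: fertilizer 162/162 (tight); water 234/234 (tight); land 288/293 (slack 5).
By complementary slackness, y = 0 for the non-binding constraint.
From A_Bᵀ y = c: 3·y_fertilizer + 2·y_water = 34; 2·y_fertilizer + 6·y_water = 60.
This yields shadow prices y_fertilizer = 6, y_water = 8.
Reduced cost of canola: c₃ − yᵀa₃ = 21 − (6·1 + 8·2) = 21 − 22 = -1.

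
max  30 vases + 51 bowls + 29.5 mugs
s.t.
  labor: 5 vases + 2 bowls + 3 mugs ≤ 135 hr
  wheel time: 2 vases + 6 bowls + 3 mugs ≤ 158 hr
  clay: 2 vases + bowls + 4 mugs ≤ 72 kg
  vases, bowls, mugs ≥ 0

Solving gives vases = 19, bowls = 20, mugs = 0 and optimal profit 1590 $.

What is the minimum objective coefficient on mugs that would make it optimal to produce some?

Check each constraint at x*: labor 135/135 (tight); wheel time 158/158 (tight); clay 58/72 (slack 14).
Slack constraints have shadow price 0 (complementary slackness).
Dual feasibility on the basic columns requires 5·y_labor + 2·y_wheel time = 30, 2·y_labor + 6·y_wheel time = 51.
This yields shadow prices y_labor = 3, y_wheel time = 7.5.
mugs enters the basis when its profit ≥ yᵀa₃ = 3·3 + 7.5·3 = 31.5.

31.5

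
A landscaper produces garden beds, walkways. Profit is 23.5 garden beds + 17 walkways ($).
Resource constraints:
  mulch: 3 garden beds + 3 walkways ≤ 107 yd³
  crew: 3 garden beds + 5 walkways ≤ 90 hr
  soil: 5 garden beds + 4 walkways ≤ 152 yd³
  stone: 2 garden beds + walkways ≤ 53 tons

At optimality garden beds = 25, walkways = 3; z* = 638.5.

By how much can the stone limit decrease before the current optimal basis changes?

Binding constraints: crew, stone. The basis is B = [[3,5],[2,1]] with det -7.
Per unit decrease in stone, x* moves by d = (-0.7143, 0.4286).
The basis stays optimal until garden beds reaches 0; allowable decrease = 35 tons.

35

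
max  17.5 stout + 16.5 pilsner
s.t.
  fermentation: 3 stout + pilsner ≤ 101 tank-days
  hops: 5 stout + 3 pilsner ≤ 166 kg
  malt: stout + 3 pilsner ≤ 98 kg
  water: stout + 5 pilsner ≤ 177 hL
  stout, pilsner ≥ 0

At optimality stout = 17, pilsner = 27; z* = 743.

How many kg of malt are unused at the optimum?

malt used = 1·17 + 3·27 = 98; slack = 98 − 98 = 0.

0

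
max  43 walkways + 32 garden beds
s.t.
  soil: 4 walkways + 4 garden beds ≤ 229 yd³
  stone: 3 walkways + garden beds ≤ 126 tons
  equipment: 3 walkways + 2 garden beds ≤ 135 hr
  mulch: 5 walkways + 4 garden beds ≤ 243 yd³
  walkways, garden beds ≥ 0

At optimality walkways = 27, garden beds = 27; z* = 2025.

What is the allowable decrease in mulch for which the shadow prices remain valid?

Binding constraints: equipment, mulch. The basis is B = [[3,2],[5,4]] with det 2.
Per unit decrease in mulch, x* moves by d = (1, -1.5).
The basis stays optimal until stone becomes binding; allowable decrease = 12 yd³.

12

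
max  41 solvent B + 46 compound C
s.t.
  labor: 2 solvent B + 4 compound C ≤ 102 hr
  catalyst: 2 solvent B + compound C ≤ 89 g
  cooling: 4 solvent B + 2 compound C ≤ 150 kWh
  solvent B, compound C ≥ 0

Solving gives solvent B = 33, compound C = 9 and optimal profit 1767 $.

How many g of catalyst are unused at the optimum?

14

catalyst used = 2·33 + 1·9 = 75; slack = 89 − 75 = 14.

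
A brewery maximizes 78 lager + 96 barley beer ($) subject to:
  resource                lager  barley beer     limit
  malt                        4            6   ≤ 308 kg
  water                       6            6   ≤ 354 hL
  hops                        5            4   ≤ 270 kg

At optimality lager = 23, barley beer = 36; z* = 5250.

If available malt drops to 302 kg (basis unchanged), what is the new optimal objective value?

Binding: malt and water. Non-binding: hops (11 unused).
Since hops is not tight, its dual is 0.
From A_Bᵀ y = c: 4·y_malt + 6·y_water = 78; 6·y_malt + 6·y_water = 96.
This yields shadow prices y_malt = 9, y_water = 7.
Δz = y_malt·Δb = 9 × (-6) = -54, so new z* = 5250 − 54 = 5196.

5196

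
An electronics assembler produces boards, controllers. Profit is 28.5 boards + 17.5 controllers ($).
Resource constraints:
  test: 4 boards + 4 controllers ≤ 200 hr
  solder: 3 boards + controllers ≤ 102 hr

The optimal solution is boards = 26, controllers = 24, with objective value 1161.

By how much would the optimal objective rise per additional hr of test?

3

Check each constraint at x*: test 200/200 (tight); solder 102/102 (tight).
From A_Bᵀ y = c: 4·y_test + 3·y_solder = 28.5; 4·y_test + 1·y_solder = 17.5.
Solving: y_test = 3, y_solder = 5.5.
Shadow price of test = 3.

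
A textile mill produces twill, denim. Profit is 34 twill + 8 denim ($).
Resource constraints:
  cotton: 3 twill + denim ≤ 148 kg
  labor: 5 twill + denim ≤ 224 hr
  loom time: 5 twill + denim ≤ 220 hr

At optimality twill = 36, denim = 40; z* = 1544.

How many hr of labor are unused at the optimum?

4

labor used = 5·36 + 1·40 = 220; slack = 224 − 220 = 4.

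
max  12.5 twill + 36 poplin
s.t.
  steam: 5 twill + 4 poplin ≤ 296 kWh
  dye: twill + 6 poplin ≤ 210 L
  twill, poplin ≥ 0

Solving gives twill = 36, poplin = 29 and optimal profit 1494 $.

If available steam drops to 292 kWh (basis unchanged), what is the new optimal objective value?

1488

Check each constraint at x*: steam 296/296 (tight); dye 210/210 (tight).
Dual feasibility on the basic columns requires 5·y_steam + 1·y_dye = 12.5, 4·y_steam + 6·y_dye = 36.
→ y_steam = 1.5 and y_dye = 5.
Δz = y_steam·Δb = 1.5 × (-4) = -6, so new z* = 1494 − 6 = 1488.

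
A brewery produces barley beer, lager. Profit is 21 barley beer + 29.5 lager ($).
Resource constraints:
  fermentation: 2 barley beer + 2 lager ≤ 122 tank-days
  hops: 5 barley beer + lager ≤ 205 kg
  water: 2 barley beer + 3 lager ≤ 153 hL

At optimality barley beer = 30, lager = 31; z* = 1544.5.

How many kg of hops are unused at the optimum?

hops used = 5·30 + 1·31 = 181; slack = 205 − 181 = 24.

24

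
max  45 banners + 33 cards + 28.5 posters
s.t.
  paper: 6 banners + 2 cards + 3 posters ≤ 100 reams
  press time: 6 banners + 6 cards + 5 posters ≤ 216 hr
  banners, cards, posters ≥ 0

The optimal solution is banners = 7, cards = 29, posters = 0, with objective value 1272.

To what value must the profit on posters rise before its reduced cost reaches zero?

31.5

Both paper and press time are binding at x*.
From A_Bᵀ y = c: 6·y_paper + 6·y_press time = 45; 2·y_paper + 6·y_press time = 33.
→ y_paper = 3 and y_press time = 4.5.
posters enters the basis when its profit ≥ yᵀa₃ = 3·3 + 4.5·5 = 31.5.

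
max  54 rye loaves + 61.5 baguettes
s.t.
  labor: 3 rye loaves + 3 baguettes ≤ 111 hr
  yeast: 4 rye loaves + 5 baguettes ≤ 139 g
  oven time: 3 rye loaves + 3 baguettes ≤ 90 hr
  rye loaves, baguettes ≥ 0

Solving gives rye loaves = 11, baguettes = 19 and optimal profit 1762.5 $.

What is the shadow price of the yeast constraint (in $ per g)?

7.5

Check each constraint at x*: labor 90/111 (slack 21); yeast 139/139 (tight); oven time 90/90 (tight).
By complementary slackness, y = 0 for the non-binding constraint.
Dual feasibility on the basic columns requires 4·y_yeast + 3·y_oven time = 54, 5·y_yeast + 3·y_oven time = 61.5.
Solving: y_yeast = 7.5, y_oven time = 8.
Shadow price of yeast = 7.5.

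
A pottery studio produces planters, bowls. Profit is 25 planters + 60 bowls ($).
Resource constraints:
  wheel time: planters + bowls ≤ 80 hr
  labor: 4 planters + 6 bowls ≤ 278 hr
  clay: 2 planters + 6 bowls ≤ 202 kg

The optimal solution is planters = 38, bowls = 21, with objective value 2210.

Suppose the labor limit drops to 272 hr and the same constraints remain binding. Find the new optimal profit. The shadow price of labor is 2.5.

2195

Δb = -6, so new z* = 2210 + (2.5)·(-6) = 2210 − 15 = 2195.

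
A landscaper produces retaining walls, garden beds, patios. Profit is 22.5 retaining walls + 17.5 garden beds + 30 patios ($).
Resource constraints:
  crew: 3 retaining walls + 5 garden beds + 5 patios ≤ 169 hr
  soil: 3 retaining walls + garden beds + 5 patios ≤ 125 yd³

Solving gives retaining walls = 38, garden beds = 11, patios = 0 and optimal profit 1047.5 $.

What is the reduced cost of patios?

-7.5

Both crew and soil are binding at x*.
Dual feasibility on the basic columns requires 3·y_crew + 3·y_soil = 22.5, 5·y_crew + 1·y_soil = 17.5.
Solving: y_crew = 2.5, y_soil = 5.
Reduced cost of patios: c₃ − yᵀa₃ = 30 − (2.5·5 + 5·5) = 30 − 37.5 = -7.5.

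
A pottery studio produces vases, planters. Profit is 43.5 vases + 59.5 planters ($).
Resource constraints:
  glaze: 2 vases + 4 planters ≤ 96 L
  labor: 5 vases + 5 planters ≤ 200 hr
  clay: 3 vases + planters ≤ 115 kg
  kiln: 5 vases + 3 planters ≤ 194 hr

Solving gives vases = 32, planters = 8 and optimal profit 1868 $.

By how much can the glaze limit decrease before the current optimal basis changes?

Binding constraints: glaze, labor. The basis is B = [[2,4],[5,5]] with det -10.
Per unit decrease in glaze, x* moves by d = (0.5, -0.5).
The basis stays optimal until kiln becomes binding; allowable decrease = 10 L.

10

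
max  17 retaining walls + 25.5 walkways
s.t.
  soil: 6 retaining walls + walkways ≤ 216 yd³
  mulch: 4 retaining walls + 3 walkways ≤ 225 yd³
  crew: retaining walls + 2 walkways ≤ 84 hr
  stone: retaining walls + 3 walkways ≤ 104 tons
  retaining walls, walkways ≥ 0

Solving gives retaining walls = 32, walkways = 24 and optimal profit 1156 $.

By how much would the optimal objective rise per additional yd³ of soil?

1.5

Check each constraint at x*: soil 216/216 (tight); mulch 200/225 (slack 25); crew 80/84 (slack 4); stone 104/104 (tight).
Since mulch, crew are not tight, their duals are 0.
The binding rows give the dual system: 6·y_soil + 1·y_stone = 17 and 1·y_soil + 3·y_stone = 25.5.
Solving: y_soil = 1.5, y_stone = 8.
Shadow price of soil = 1.5.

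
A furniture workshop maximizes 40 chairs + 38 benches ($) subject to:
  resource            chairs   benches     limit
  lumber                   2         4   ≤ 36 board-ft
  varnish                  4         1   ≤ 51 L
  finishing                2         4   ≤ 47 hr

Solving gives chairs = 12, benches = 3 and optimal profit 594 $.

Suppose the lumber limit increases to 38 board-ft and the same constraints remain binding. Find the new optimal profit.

Binding: lumber and varnish. Non-binding: finishing (11 unused).
Since finishing is not tight, its dual is 0.
From A_Bᵀ y = c: 2·y_lumber + 4·y_varnish = 40; 4·y_lumber + 1·y_varnish = 38.
This yields shadow prices y_lumber = 8, y_varnish = 6.
Δz = y_lumber·Δb = 8 × (2) = 16, so new z* = 594 + 16 = 610.

610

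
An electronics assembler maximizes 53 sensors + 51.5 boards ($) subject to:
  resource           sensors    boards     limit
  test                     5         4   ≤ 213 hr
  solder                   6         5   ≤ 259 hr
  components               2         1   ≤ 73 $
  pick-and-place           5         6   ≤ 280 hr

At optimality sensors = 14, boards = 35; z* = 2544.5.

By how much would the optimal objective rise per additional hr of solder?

Binding: solder and pick-and-place. Non-binding: test (3 unused), components (10 unused).
Slack constraints have shadow price 0 (complementary slackness).
The binding rows give the dual system: 6·y_solder + 5·y_pick-and-place = 53 and 5·y_solder + 6·y_pick-and-place = 51.5.
This yields shadow prices y_solder = 5.5, y_pick-and-place = 4.
Shadow price of solder = 5.5.

5.5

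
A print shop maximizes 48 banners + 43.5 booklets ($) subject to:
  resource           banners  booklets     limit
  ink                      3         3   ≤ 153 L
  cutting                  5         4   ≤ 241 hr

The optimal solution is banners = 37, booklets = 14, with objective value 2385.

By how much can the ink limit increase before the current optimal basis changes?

Binding constraints: ink, cutting. The basis is B = [[3,3],[5,4]] with det -3.
Per unit increase in ink, x* moves by d = (-1.3333, 1.6667).
The basis stays optimal until banners reaches 0; allowable increase = 27.75 L.

27.75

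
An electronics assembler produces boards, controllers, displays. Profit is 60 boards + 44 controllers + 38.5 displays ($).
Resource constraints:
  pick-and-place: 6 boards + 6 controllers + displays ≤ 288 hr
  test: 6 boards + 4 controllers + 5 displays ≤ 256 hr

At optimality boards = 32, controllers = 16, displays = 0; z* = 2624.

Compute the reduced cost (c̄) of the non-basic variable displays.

Check each constraint at x*: pick-and-place 288/288 (tight); test 256/256 (tight).
Dual feasibility on the basic columns requires 6·y_pick-and-place + 6·y_test = 60, 6·y_pick-and-place + 4·y_test = 44.
This yields shadow prices y_pick-and-place = 2, y_test = 8.
Reduced cost of displays: c₃ − yᵀa₃ = 38.5 − (2·1 + 8·5) = 38.5 − 42 = -3.5.

-3.5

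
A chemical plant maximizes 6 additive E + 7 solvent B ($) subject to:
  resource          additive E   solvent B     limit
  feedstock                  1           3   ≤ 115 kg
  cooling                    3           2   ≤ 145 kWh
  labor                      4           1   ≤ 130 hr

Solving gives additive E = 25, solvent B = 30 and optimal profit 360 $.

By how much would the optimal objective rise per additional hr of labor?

1

Check each constraint at x*: feedstock 115/115 (tight); cooling 135/145 (slack 10); labor 130/130 (tight).
By complementary slackness, y = 0 for the non-binding constraint.
From A_Bᵀ y = c: 1·y_feedstock + 4·y_labor = 6; 3·y_feedstock + 1·y_labor = 7.
→ y_feedstock = 2 and y_labor = 1.
Shadow price of labor = 1.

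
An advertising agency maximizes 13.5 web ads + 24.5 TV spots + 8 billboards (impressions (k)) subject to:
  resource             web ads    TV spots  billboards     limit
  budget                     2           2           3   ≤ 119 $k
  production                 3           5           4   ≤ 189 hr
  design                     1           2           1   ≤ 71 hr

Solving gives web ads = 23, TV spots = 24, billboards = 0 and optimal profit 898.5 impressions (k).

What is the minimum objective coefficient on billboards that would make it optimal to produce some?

Binding: production and design. Non-binding: budget (25 unused).
Slack constraints have shadow price 0 (complementary slackness).
From A_Bᵀ y = c: 3·y_production + 1·y_design = 13.5; 5·y_production + 2·y_design = 24.5.
This yields shadow prices y_production = 2.5, y_design = 6.
billboards enters the basis when its profit ≥ yᵀa₃ = 2.5·4 + 6·1 = 16.

16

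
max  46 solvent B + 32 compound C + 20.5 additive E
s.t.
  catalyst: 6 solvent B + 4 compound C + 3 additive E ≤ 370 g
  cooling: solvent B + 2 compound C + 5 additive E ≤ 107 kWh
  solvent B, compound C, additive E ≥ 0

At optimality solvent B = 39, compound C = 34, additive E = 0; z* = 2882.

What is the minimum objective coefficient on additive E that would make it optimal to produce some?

At the optimum: catalyst uses 370 of 370 (binding); cooling uses 107 of 107 (binding).
Dual feasibility on the basic columns requires 6·y_catalyst + 1·y_cooling = 46, 4·y_catalyst + 2·y_cooling = 32.
Solving: y_catalyst = 7.5, y_cooling = 1.
additive E enters the basis when its profit ≥ yᵀa₃ = 7.5·3 + 1·5 = 27.5.

27.5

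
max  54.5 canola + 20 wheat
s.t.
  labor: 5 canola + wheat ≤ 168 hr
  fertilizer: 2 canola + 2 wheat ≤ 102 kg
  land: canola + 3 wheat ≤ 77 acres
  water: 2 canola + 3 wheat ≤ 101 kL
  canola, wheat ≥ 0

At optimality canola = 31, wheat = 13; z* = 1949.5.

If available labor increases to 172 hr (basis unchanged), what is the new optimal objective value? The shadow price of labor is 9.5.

Δb = 4, so new z* = 1949.5 + (9.5)·(4) = 1949.5 + 38 = 1987.5.

1987.5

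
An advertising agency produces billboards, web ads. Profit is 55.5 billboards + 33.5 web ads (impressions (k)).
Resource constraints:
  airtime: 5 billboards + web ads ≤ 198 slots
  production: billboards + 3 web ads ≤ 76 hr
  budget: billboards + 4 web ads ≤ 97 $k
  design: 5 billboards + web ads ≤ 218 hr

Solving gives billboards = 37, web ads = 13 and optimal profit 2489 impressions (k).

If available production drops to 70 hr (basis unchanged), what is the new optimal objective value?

2441

Check each constraint at x*: airtime 198/198 (tight); production 76/76 (tight); budget 89/97 (slack 8); design 198/218 (slack 20).
Slack constraints have shadow price 0 (complementary slackness).
Dual feasibility on the basic columns requires 5·y_airtime + 1·y_production = 55.5, 1·y_airtime + 3·y_production = 33.5.
Solving: y_airtime = 9.5, y_production = 8.
Δz = y_production·Δb = 8 × (-6) = -48, so new z* = 2489 − 48 = 2441.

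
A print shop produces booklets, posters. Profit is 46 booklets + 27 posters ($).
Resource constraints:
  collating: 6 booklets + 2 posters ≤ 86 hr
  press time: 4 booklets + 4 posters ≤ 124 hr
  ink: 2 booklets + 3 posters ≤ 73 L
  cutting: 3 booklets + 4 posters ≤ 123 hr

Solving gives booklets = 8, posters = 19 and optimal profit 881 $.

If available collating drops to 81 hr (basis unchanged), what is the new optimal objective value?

851

Check each constraint at x*: collating 86/86 (tight); press time 108/124 (slack 16); ink 73/73 (tight); cutting 100/123 (slack 23).
Since press time, cutting are not tight, their duals are 0.
Dual feasibility on the basic columns requires 6·y_collating + 2·y_ink = 46, 2·y_collating + 3·y_ink = 27.
Solving: y_collating = 6, y_ink = 5.
Δz = y_collating·Δb = 6 × (-5) = -30, so new z* = 881 − 30 = 851.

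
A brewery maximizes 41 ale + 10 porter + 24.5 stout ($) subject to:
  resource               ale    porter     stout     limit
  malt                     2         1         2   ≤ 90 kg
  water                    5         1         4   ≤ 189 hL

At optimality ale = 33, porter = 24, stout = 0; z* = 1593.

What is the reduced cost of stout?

-9.5

Both malt and water are binding at x*.
The binding rows give the dual system: 2·y_malt + 5·y_water = 41 and 1·y_malt + 1·y_water = 10.
This yields shadow prices y_malt = 3, y_water = 7.
Reduced cost of stout: c₃ − yᵀa₃ = 24.5 − (3·2 + 7·4) = 24.5 − 34 = -9.5.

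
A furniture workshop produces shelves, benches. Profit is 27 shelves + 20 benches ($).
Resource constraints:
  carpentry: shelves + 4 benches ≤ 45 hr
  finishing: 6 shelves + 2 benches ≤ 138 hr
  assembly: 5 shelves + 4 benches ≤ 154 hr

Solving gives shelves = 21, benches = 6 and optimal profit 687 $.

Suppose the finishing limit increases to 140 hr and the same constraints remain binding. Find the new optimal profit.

Check each constraint at x*: carpentry 45/45 (tight); finishing 138/138 (tight); assembly 129/154 (slack 25).
Since assembly is not tight, its dual is 0.
Dual feasibility on the basic columns requires 1·y_carpentry + 6·y_finishing = 27, 4·y_carpentry + 2·y_finishing = 20.
Solving: y_carpentry = 3, y_finishing = 4.
Δz = y_finishing·Δb = 4 × (2) = 8, so new z* = 687 + 8 = 695.

695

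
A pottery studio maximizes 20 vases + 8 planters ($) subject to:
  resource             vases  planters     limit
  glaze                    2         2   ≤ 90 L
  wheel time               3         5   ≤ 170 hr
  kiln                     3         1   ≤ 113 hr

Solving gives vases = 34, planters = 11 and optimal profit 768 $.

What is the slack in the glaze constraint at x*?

glaze used = 2·34 + 2·11 = 90; slack = 90 − 90 = 0.

0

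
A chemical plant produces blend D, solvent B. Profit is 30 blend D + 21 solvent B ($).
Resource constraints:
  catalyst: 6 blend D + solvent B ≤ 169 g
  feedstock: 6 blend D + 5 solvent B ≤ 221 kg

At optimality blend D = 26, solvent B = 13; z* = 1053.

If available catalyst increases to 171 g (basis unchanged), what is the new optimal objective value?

1055

At the optimum: catalyst uses 169 of 169 (binding); feedstock uses 221 of 221 (binding).
Dual feasibility on the basic columns requires 6·y_catalyst + 6·y_feedstock = 30, 1·y_catalyst + 5·y_feedstock = 21.
Solving: y_catalyst = 1, y_feedstock = 4.
Δz = y_catalyst·Δb = 1 × (2) = 2, so new z* = 1053 + 2 = 1055.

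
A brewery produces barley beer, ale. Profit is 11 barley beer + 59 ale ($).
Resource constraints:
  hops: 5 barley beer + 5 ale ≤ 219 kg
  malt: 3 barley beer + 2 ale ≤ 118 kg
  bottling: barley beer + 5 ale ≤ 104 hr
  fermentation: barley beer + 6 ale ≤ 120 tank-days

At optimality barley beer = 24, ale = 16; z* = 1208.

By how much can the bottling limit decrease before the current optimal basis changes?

Binding constraints: bottling, fermentation. The basis is B = [[1,5],[1,6]] with det 1.
Per unit decrease in bottling, x* moves by d = (-6, 1).
The basis stays optimal until barley beer reaches 0; allowable decrease = 4 hr.

4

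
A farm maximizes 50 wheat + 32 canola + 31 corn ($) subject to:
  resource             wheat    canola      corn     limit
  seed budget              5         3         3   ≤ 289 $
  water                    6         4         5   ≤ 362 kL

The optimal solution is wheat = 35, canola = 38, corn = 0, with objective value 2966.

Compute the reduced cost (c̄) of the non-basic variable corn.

-6

At the optimum: seed budget uses 289 of 289 (binding); water uses 362 of 362 (binding).
Dual feasibility on the basic columns requires 5·y_seed budget + 6·y_water = 50, 3·y_seed budget + 4·y_water = 32.
→ y_seed budget = 4 and y_water = 5.
Reduced cost of corn: c₃ − yᵀa₃ = 31 − (4·3 + 5·5) = 31 − 37 = -6.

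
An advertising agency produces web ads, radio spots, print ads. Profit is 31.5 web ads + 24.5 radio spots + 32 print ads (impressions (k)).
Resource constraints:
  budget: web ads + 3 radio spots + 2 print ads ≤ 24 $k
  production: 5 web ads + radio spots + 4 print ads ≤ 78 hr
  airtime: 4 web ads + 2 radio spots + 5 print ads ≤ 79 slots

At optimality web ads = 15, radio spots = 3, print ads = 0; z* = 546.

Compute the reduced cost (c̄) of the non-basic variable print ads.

-1

At the optimum: budget uses 24 of 24 (binding); production uses 78 of 78 (binding); airtime uses 66 of 79 (slack = 13).
Since airtime is not tight, its dual is 0.
The binding rows give the dual system: 1·y_budget + 5·y_production = 31.5 and 3·y_budget + 1·y_production = 24.5.
Solving: y_budget = 6.5, y_production = 5.
Reduced cost of print ads: c₃ − yᵀa₃ = 32 − (6.5·2 + 5·4) = 32 − 33 = -1.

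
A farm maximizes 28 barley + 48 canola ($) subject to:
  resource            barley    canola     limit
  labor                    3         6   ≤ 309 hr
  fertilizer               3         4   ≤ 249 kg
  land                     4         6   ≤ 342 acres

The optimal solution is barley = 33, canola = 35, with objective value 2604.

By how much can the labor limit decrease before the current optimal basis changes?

Binding constraints: labor, land. The basis is B = [[3,6],[4,6]] with det -6.
Per unit decrease in labor, x* moves by d = (1, -0.6667).
The basis stays optimal until fertilizer becomes binding; allowable decrease = 30 hr.

30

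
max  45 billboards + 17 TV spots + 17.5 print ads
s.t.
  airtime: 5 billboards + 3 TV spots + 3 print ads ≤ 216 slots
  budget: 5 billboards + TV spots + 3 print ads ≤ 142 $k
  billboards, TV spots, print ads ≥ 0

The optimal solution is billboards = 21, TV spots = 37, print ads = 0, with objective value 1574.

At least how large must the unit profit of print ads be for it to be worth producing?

27

Both airtime and budget are binding at x*.
The binding rows give the dual system: 5·y_airtime + 5·y_budget = 45 and 3·y_airtime + 1·y_budget = 17.
→ y_airtime = 4 and y_budget = 5.
print ads enters the basis when its profit ≥ yᵀa₃ = 4·3 + 5·3 = 27.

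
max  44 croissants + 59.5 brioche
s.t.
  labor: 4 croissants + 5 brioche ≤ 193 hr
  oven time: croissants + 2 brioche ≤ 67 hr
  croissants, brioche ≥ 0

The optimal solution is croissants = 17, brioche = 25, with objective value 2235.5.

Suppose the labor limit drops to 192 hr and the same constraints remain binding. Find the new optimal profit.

2226

Check each constraint at x*: labor 193/193 (tight); oven time 67/67 (tight).
From A_Bᵀ y = c: 4·y_labor + 1·y_oven time = 44; 5·y_labor + 2·y_oven time = 59.5.
Solving: y_labor = 9.5, y_oven time = 6.
Δz = y_labor·Δb = 9.5 × (-1) = -9.5, so new z* = 2235.5 − 9.5 = 2226.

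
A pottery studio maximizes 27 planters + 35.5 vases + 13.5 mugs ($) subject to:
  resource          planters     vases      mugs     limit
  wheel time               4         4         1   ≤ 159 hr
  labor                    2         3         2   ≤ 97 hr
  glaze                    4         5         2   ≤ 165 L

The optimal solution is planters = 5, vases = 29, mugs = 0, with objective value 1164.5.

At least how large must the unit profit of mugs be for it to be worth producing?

Binding: labor and glaze. Non-binding: wheel time (23 unused).
Since wheel time is not tight, its dual is 0.
The binding rows give the dual system: 2·y_labor + 4·y_glaze = 27 and 3·y_labor + 5·y_glaze = 35.5.
This yields shadow prices y_labor = 3.5, y_glaze = 5.
mugs enters the basis when its profit ≥ yᵀa₃ = 3.5·2 + 5·2 = 17.

17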